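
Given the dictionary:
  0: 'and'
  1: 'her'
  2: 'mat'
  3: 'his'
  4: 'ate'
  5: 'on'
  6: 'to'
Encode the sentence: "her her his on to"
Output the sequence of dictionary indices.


Look up each word in the dictionary:
  'her' -> 1
  'her' -> 1
  'his' -> 3
  'on' -> 5
  'to' -> 6

Encoded: [1, 1, 3, 5, 6]


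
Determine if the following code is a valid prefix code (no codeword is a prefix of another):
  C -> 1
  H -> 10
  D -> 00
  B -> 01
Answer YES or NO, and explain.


Checking each pair (does one codeword prefix another?):
  C='1' vs H='10': prefix -- VIOLATION

NO -- this is NOT a valid prefix code. C (1) is a prefix of H (10).


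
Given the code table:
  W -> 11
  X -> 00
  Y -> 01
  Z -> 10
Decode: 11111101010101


Decoding:
11 -> W
11 -> W
11 -> W
01 -> Y
01 -> Y
01 -> Y
01 -> Y


Result: WWWYYYY


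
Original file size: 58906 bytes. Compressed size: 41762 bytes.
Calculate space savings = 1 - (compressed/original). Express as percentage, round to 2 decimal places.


ratio = compressed/original = 41762/58906 = 0.70896
savings = 1 - ratio = 1 - 0.70896 = 0.29104
as a percentage: 0.29104 * 100 = 29.1%

Space savings = 1 - 41762/58906 = 29.1%


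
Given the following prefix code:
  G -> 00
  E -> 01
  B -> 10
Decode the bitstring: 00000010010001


Decoding step by step:
Bits 00 -> G
Bits 00 -> G
Bits 00 -> G
Bits 10 -> B
Bits 01 -> E
Bits 00 -> G
Bits 01 -> E


Decoded message: GGGBEGE


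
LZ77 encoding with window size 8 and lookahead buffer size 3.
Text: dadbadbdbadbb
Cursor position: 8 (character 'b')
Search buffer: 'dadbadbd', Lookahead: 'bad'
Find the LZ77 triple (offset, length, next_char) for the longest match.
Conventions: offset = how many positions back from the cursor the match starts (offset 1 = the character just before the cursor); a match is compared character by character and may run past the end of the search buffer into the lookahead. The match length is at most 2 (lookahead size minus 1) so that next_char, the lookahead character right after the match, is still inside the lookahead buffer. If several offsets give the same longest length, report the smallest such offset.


Try each offset into the search buffer:
  offset=1 (pos 7, char 'd'): match length 0
  offset=2 (pos 6, char 'b'): match length 1
  offset=3 (pos 5, char 'd'): match length 0
  offset=4 (pos 4, char 'a'): match length 0
  offset=5 (pos 3, char 'b'): match length 2
  offset=6 (pos 2, char 'd'): match length 0
  offset=7 (pos 1, char 'a'): match length 0
  offset=8 (pos 0, char 'd'): match length 0
Longest match has length 2 at offset 5.
next_char = character at position 8 + 2 = 10 -> 'd'

Best match: offset=5, length=2 (matching 'ba' starting at position 3)
LZ77 triple: (5, 2, 'd')


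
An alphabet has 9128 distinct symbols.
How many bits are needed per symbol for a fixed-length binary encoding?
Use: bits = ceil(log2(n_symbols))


log2(9128) = 13.1561
Bracket: 2^13 = 8192 < 9128 <= 2^14 = 16384
So ceil(log2(9128)) = 14

bits = ceil(log2(9128)) = ceil(13.1561) = 14 bits


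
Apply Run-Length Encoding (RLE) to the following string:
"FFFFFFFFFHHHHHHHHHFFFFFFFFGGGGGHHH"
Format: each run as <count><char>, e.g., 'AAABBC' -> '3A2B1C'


Scanning runs left to right:
  i=0: run of 'F' x 9 -> '9F'
  i=9: run of 'H' x 9 -> '9H'
  i=18: run of 'F' x 8 -> '8F'
  i=26: run of 'G' x 5 -> '5G'
  i=31: run of 'H' x 3 -> '3H'

RLE = 9F9H8F5G3H


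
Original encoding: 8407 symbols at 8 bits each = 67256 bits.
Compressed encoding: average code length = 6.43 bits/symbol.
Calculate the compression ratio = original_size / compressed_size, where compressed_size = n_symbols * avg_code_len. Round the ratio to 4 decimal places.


original_size = n_symbols * orig_bits = 8407 * 8 = 67256 bits
compressed_size = n_symbols * avg_code_len = 8407 * 6.43 = 54057.01 bits
ratio = original_size / compressed_size = 67256 / 54057.01 = 1.2442

Compression ratio = 1.2442


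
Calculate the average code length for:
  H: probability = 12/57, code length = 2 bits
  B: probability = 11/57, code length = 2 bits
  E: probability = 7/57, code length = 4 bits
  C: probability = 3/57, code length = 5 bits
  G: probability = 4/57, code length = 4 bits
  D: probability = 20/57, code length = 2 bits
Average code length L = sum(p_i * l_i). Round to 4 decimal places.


Weighted contributions p_i * l_i:
  H: (12/57) * 2 = 24/57
  B: (11/57) * 2 = 22/57
  E: (7/57) * 4 = 28/57
  C: (3/57) * 5 = 15/57
  G: (4/57) * 4 = 16/57
  D: (20/57) * 2 = 40/57
Sum = (24 + 22 + 28 + 15 + 16 + 40)/57 = 145/57

L = 145/57 = 2.5439 bits/symbol


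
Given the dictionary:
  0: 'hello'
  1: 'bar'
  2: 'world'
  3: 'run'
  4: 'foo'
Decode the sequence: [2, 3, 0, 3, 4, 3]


Look up each index in the dictionary:
  2 -> 'world'
  3 -> 'run'
  0 -> 'hello'
  3 -> 'run'
  4 -> 'foo'
  3 -> 'run'

Decoded: "world run hello run foo run"


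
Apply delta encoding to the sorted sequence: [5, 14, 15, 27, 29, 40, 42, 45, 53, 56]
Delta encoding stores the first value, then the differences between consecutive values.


First value: 5
Deltas:
  14 - 5 = 9
  15 - 14 = 1
  27 - 15 = 12
  29 - 27 = 2
  40 - 29 = 11
  42 - 40 = 2
  45 - 42 = 3
  53 - 45 = 8
  56 - 53 = 3


Delta encoded: [5, 9, 1, 12, 2, 11, 2, 3, 8, 3]


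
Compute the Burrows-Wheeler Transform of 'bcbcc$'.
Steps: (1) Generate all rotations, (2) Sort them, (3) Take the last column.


Rotations (sorted):
  0: $bcbcc -> last char: c
  1: bcbcc$ -> last char: $
  2: bcc$bc -> last char: c
  3: c$bcbc -> last char: c
  4: cbcc$b -> last char: b
  5: cc$bcb -> last char: b


BWT = c$ccbb


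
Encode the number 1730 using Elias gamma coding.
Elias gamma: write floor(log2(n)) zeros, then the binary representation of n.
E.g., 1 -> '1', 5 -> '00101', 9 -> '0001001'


num_bits = floor(log2(1730)) + 1 = 11
leading_zeros = num_bits - 1 = 10
binary(1730) = 11011000010

Elias gamma(1730) = '0000000000' + '11011000010' = 000000000011011000010 (21 bits)


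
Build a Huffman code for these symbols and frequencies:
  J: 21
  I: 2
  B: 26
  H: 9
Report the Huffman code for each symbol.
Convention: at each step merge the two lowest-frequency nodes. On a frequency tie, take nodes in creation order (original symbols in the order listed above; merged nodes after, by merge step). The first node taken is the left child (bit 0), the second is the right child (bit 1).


Huffman tree construction:
Step 1: Merge I(2) + H(9) = 11
Step 2: Merge (I+H)(11) + J(21) = 32
Step 3: Merge B(26) + ((I+H)+J)(32) = 58
Read each symbol's code off the tree from the root (left child = 0, right child = 1).

Codes:
  J: 11 (length 2)
  I: 100 (length 3)
  B: 0 (length 1)
  H: 101 (length 3)
Average code length: 101/58 = 1.7414 bits/symbol


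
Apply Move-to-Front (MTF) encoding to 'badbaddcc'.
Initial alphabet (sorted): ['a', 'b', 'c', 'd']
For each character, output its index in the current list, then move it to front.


MTF encoding:
'b': index 1 in ['a', 'b', 'c', 'd'] -> ['b', 'a', 'c', 'd']
'a': index 1 in ['b', 'a', 'c', 'd'] -> ['a', 'b', 'c', 'd']
'd': index 3 in ['a', 'b', 'c', 'd'] -> ['d', 'a', 'b', 'c']
'b': index 2 in ['d', 'a', 'b', 'c'] -> ['b', 'd', 'a', 'c']
'a': index 2 in ['b', 'd', 'a', 'c'] -> ['a', 'b', 'd', 'c']
'd': index 2 in ['a', 'b', 'd', 'c'] -> ['d', 'a', 'b', 'c']
'd': index 0 in ['d', 'a', 'b', 'c'] -> ['d', 'a', 'b', 'c']
'c': index 3 in ['d', 'a', 'b', 'c'] -> ['c', 'd', 'a', 'b']
'c': index 0 in ['c', 'd', 'a', 'b'] -> ['c', 'd', 'a', 'b']


Output: [1, 1, 3, 2, 2, 2, 0, 3, 0]


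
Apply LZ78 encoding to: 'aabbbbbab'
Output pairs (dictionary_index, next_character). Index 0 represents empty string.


LZ78 encoding steps:
Dictionary: {0: ''}
Step 1: w='' (idx 0), next='a' -> output (0, 'a'), add 'a' as idx 1
Step 2: w='a' (idx 1), next='b' -> output (1, 'b'), add 'ab' as idx 2
Step 3: w='' (idx 0), next='b' -> output (0, 'b'), add 'b' as idx 3
Step 4: w='b' (idx 3), next='b' -> output (3, 'b'), add 'bb' as idx 4
Step 5: w='b' (idx 3), next='a' -> output (3, 'a'), add 'ba' as idx 5
Step 6: w='b' (idx 3), end of input -> output (3, '')


Encoded: [(0, 'a'), (1, 'b'), (0, 'b'), (3, 'b'), (3, 'a'), (3, '')]


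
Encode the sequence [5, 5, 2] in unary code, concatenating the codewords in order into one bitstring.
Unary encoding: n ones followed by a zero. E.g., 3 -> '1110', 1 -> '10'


Encode each number as n ones followed by a terminating 0:
  5 -> 111110 (6 bits)
  5 -> 111110 (6 bits)
  2 -> 110 (3 bits)
Total length = 6 + 6 + 3 = 15 bits.

Unary([5, 5, 2]) = 111110111110110 (15 bits)


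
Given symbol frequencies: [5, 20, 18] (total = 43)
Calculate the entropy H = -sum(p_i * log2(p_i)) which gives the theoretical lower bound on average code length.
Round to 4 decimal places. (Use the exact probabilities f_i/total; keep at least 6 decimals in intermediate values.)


Per-symbol terms -p_i * log2(p_i) with p_i = f_i/43:
  p = 5/43 = 0.116279: log2(p) = -3.104337, -p*log2(p) = 0.360969
  p = 20/43 = 0.465116: log2(p) = -1.104337, -p*log2(p) = 0.513645
  p = 18/43 = 0.418605: log2(p) = -1.256340, -p*log2(p) = 0.525910
H = 0.360969 + 0.513645 + 0.525910 = 1.400524

H = 1.4005 bits/symbol


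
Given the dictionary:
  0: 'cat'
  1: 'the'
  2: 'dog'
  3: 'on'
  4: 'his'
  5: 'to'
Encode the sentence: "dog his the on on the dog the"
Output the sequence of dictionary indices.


Look up each word in the dictionary:
  'dog' -> 2
  'his' -> 4
  'the' -> 1
  'on' -> 3
  'on' -> 3
  'the' -> 1
  'dog' -> 2
  'the' -> 1

Encoded: [2, 4, 1, 3, 3, 1, 2, 1]


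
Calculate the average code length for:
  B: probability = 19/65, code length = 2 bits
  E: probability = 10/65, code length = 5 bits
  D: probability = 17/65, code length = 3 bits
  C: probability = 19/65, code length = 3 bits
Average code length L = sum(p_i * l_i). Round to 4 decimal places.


Weighted contributions p_i * l_i:
  B: (19/65) * 2 = 38/65
  E: (10/65) * 5 = 50/65
  D: (17/65) * 3 = 51/65
  C: (19/65) * 3 = 57/65
Sum = (38 + 50 + 51 + 57)/65 = 196/65

L = 196/65 = 3.0154 bits/symbol


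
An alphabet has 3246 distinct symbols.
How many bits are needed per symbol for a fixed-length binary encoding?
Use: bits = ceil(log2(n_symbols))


log2(3246) = 11.6644
Bracket: 2^11 = 2048 < 3246 <= 2^12 = 4096
So ceil(log2(3246)) = 12

bits = ceil(log2(3246)) = ceil(11.6644) = 12 bits


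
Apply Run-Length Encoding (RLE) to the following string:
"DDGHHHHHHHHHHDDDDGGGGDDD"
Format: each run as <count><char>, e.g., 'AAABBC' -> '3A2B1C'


Scanning runs left to right:
  i=0: run of 'D' x 2 -> '2D'
  i=2: run of 'G' x 1 -> '1G'
  i=3: run of 'H' x 10 -> '10H'
  i=13: run of 'D' x 4 -> '4D'
  i=17: run of 'G' x 4 -> '4G'
  i=21: run of 'D' x 3 -> '3D'

RLE = 2D1G10H4D4G3D


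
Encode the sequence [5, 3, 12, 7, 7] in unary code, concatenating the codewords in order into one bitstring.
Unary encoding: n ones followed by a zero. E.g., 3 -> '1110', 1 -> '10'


Encode each number as n ones followed by a terminating 0:
  5 -> 111110 (6 bits)
  3 -> 1110 (4 bits)
  12 -> 1111111111110 (13 bits)
  7 -> 11111110 (8 bits)
  7 -> 11111110 (8 bits)
Total length = 6 + 4 + 13 + 8 + 8 = 39 bits.

Unary([5, 3, 12, 7, 7]) = 111110111011111111111101111111011111110 (39 bits)


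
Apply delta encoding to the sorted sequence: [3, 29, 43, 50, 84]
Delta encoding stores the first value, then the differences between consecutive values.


First value: 3
Deltas:
  29 - 3 = 26
  43 - 29 = 14
  50 - 43 = 7
  84 - 50 = 34


Delta encoded: [3, 26, 14, 7, 34]


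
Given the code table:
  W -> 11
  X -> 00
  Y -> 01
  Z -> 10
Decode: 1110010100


Decoding:
11 -> W
10 -> Z
01 -> Y
01 -> Y
00 -> X


Result: WZYYX


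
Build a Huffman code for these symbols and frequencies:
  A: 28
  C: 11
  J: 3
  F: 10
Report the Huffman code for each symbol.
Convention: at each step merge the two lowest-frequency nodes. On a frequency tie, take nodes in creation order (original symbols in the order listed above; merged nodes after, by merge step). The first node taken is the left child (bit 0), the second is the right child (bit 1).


Huffman tree construction:
Step 1: Merge J(3) + F(10) = 13
Step 2: Merge C(11) + (J+F)(13) = 24
Step 3: Merge (C+(J+F))(24) + A(28) = 52
Read each symbol's code off the tree from the root (left child = 0, right child = 1).

Codes:
  A: 1 (length 1)
  C: 00 (length 2)
  J: 010 (length 3)
  F: 011 (length 3)
Average code length: 89/52 = 1.7115 bits/symbol


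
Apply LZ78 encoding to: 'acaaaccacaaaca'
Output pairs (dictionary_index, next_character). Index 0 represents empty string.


LZ78 encoding steps:
Dictionary: {0: ''}
Step 1: w='' (idx 0), next='a' -> output (0, 'a'), add 'a' as idx 1
Step 2: w='' (idx 0), next='c' -> output (0, 'c'), add 'c' as idx 2
Step 3: w='a' (idx 1), next='a' -> output (1, 'a'), add 'aa' as idx 3
Step 4: w='a' (idx 1), next='c' -> output (1, 'c'), add 'ac' as idx 4
Step 5: w='c' (idx 2), next='a' -> output (2, 'a'), add 'ca' as idx 5
Step 6: w='ca' (idx 5), next='a' -> output (5, 'a'), add 'caa' as idx 6
Step 7: w='ac' (idx 4), next='a' -> output (4, 'a'), add 'aca' as idx 7


Encoded: [(0, 'a'), (0, 'c'), (1, 'a'), (1, 'c'), (2, 'a'), (5, 'a'), (4, 'a')]


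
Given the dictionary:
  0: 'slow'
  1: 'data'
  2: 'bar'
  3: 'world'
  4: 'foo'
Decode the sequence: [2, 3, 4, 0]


Look up each index in the dictionary:
  2 -> 'bar'
  3 -> 'world'
  4 -> 'foo'
  0 -> 'slow'

Decoded: "bar world foo slow"


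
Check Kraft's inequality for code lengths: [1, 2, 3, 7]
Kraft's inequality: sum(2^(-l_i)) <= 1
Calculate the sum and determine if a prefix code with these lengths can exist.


Sum = 2^(-1) + 2^(-2) + 2^(-3) + 2^(-7)
    = 0.5 + 0.25 + 0.125 + 0.0078125
    = 113/128 = 0.8828125
Since 0.8828125 <= 1, Kraft's inequality IS satisfied.
A prefix code with these lengths CAN exist.

Kraft sum = 0.8828125. Satisfied.


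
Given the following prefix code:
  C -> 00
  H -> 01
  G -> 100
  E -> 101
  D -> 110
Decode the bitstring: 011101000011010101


Decoding step by step:
Bits 01 -> H
Bits 110 -> D
Bits 100 -> G
Bits 00 -> C
Bits 110 -> D
Bits 101 -> E
Bits 01 -> H


Decoded message: HDGCDEH


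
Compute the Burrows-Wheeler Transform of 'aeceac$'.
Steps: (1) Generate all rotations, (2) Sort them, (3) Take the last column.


Rotations (sorted):
  0: $aeceac -> last char: c
  1: ac$aece -> last char: e
  2: aeceac$ -> last char: $
  3: c$aecea -> last char: a
  4: ceac$ae -> last char: e
  5: eac$aec -> last char: c
  6: eceac$a -> last char: a


BWT = ce$aeca


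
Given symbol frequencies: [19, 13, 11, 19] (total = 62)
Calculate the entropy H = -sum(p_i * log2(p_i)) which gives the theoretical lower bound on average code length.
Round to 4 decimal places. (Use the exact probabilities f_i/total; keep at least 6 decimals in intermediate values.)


Per-symbol terms -p_i * log2(p_i) with p_i = f_i/62:
  p = 19/62 = 0.306452: log2(p) = -1.706269, -p*log2(p) = 0.522889
  p = 13/62 = 0.209677: log2(p) = -2.253757, -p*log2(p) = 0.472562
  p = 11/62 = 0.177419: log2(p) = -2.494765, -p*log2(p) = 0.442620
  p = 19/62 = 0.306452: log2(p) = -1.706269, -p*log2(p) = 0.522889
H = 0.522889 + 0.472562 + 0.442620 + 0.522889 = 1.960960

H = 1.961 bits/symbol


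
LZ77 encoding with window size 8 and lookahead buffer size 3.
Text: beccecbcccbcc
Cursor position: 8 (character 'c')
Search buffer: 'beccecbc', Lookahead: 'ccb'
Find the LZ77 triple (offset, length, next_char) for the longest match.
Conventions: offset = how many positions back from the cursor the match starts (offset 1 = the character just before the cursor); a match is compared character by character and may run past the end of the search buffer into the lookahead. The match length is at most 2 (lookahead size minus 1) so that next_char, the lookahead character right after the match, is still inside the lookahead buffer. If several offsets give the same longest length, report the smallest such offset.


Try each offset into the search buffer:
  offset=1 (pos 7, char 'c'): match length 2
  offset=2 (pos 6, char 'b'): match length 0
  offset=3 (pos 5, char 'c'): match length 1
  offset=4 (pos 4, char 'e'): match length 0
  offset=5 (pos 3, char 'c'): match length 1
  offset=6 (pos 2, char 'c'): match length 2
  offset=7 (pos 1, char 'e'): match length 0
  offset=8 (pos 0, char 'b'): match length 0
Longest match has length 2, found at offsets 1, 6; take the smallest, offset 1.
next_char = character at position 8 + 2 = 10 -> 'b'

Best match: offset=1, length=2 (matching 'cc' starting at position 7)
LZ77 triple: (1, 2, 'b')


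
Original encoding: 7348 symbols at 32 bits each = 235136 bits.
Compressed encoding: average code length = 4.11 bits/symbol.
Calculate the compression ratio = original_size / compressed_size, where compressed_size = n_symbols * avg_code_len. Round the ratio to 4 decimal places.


original_size = n_symbols * orig_bits = 7348 * 32 = 235136 bits
compressed_size = n_symbols * avg_code_len = 7348 * 4.11 = 30200.28 bits
ratio = original_size / compressed_size = 235136 / 30200.28 = 7.7859

Compression ratio = 7.7859


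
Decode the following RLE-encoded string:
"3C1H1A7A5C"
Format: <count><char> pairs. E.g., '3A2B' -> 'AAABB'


Expanding each <count><char> pair:
  3C -> 'CCC'
  1H -> 'H'
  1A -> 'A'
  7A -> 'AAAAAAA'
  5C -> 'CCCCC'

Decoded = CCCHAAAAAAAACCCCC


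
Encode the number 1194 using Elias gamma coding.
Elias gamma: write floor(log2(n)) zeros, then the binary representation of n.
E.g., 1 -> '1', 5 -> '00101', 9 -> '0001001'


num_bits = floor(log2(1194)) + 1 = 11
leading_zeros = num_bits - 1 = 10
binary(1194) = 10010101010

Elias gamma(1194) = '0000000000' + '10010101010' = 000000000010010101010 (21 bits)


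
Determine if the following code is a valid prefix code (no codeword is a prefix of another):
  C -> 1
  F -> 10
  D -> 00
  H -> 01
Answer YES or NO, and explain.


Checking each pair (does one codeword prefix another?):
  C='1' vs F='10': prefix -- VIOLATION

NO -- this is NOT a valid prefix code. C (1) is a prefix of F (10).


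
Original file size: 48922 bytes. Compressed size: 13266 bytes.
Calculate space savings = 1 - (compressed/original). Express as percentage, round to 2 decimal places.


ratio = compressed/original = 13266/48922 = 0.271166
savings = 1 - ratio = 1 - 0.271166 = 0.728834
as a percentage: 0.728834 * 100 = 72.88%

Space savings = 1 - 13266/48922 = 72.88%


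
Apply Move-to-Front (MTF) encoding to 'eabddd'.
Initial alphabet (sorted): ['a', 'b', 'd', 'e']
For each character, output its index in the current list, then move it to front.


MTF encoding:
'e': index 3 in ['a', 'b', 'd', 'e'] -> ['e', 'a', 'b', 'd']
'a': index 1 in ['e', 'a', 'b', 'd'] -> ['a', 'e', 'b', 'd']
'b': index 2 in ['a', 'e', 'b', 'd'] -> ['b', 'a', 'e', 'd']
'd': index 3 in ['b', 'a', 'e', 'd'] -> ['d', 'b', 'a', 'e']
'd': index 0 in ['d', 'b', 'a', 'e'] -> ['d', 'b', 'a', 'e']
'd': index 0 in ['d', 'b', 'a', 'e'] -> ['d', 'b', 'a', 'e']


Output: [3, 1, 2, 3, 0, 0]


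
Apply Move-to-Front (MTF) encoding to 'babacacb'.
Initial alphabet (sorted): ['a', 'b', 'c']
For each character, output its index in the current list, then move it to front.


MTF encoding:
'b': index 1 in ['a', 'b', 'c'] -> ['b', 'a', 'c']
'a': index 1 in ['b', 'a', 'c'] -> ['a', 'b', 'c']
'b': index 1 in ['a', 'b', 'c'] -> ['b', 'a', 'c']
'a': index 1 in ['b', 'a', 'c'] -> ['a', 'b', 'c']
'c': index 2 in ['a', 'b', 'c'] -> ['c', 'a', 'b']
'a': index 1 in ['c', 'a', 'b'] -> ['a', 'c', 'b']
'c': index 1 in ['a', 'c', 'b'] -> ['c', 'a', 'b']
'b': index 2 in ['c', 'a', 'b'] -> ['b', 'c', 'a']


Output: [1, 1, 1, 1, 2, 1, 1, 2]


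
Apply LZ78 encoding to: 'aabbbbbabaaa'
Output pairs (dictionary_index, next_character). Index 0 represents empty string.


LZ78 encoding steps:
Dictionary: {0: ''}
Step 1: w='' (idx 0), next='a' -> output (0, 'a'), add 'a' as idx 1
Step 2: w='a' (idx 1), next='b' -> output (1, 'b'), add 'ab' as idx 2
Step 3: w='' (idx 0), next='b' -> output (0, 'b'), add 'b' as idx 3
Step 4: w='b' (idx 3), next='b' -> output (3, 'b'), add 'bb' as idx 4
Step 5: w='b' (idx 3), next='a' -> output (3, 'a'), add 'ba' as idx 5
Step 6: w='ba' (idx 5), next='a' -> output (5, 'a'), add 'baa' as idx 6
Step 7: w='a' (idx 1), end of input -> output (1, '')


Encoded: [(0, 'a'), (1, 'b'), (0, 'b'), (3, 'b'), (3, 'a'), (5, 'a'), (1, '')]


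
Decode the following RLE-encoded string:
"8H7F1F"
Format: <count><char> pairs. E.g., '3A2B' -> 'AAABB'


Expanding each <count><char> pair:
  8H -> 'HHHHHHHH'
  7F -> 'FFFFFFF'
  1F -> 'F'

Decoded = HHHHHHHHFFFFFFFF


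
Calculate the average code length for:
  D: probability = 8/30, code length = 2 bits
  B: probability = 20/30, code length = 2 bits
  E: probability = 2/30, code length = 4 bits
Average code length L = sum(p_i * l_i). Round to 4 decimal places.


Weighted contributions p_i * l_i:
  D: (8/30) * 2 = 16/30
  B: (20/30) * 2 = 40/30
  E: (2/30) * 4 = 8/30
Sum = (16 + 40 + 8)/30 = 64/30

L = 64/30 = 2.1333 bits/symbol


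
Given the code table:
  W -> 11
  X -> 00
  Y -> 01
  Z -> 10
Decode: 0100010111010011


Decoding:
01 -> Y
00 -> X
01 -> Y
01 -> Y
11 -> W
01 -> Y
00 -> X
11 -> W


Result: YXYYWYXW


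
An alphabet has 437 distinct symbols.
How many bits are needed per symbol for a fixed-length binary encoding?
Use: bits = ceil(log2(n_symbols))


log2(437) = 8.7715
Bracket: 2^8 = 256 < 437 <= 2^9 = 512
So ceil(log2(437)) = 9

bits = ceil(log2(437)) = ceil(8.7715) = 9 bits


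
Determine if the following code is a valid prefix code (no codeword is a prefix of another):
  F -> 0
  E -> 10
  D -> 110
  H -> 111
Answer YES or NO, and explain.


Checking each pair (does one codeword prefix another?):
  F='0' vs E='10': no prefix
  F='0' vs D='110': no prefix
  F='0' vs H='111': no prefix
  E='10' vs F='0': no prefix
  E='10' vs D='110': no prefix
  E='10' vs H='111': no prefix
  D='110' vs F='0': no prefix
  D='110' vs E='10': no prefix
  D='110' vs H='111': no prefix
  H='111' vs F='0': no prefix
  H='111' vs E='10': no prefix
  H='111' vs D='110': no prefix
No violation found over all pairs.

YES -- this is a valid prefix code. No codeword is a prefix of any other codeword.


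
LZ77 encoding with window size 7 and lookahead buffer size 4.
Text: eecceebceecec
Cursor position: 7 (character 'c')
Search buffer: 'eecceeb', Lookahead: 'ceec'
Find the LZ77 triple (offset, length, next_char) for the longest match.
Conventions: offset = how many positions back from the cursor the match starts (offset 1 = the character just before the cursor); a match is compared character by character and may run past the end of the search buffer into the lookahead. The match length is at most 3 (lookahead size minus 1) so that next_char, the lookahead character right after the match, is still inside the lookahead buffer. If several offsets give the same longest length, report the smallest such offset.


Try each offset into the search buffer:
  offset=1 (pos 6, char 'b'): match length 0
  offset=2 (pos 5, char 'e'): match length 0
  offset=3 (pos 4, char 'e'): match length 0
  offset=4 (pos 3, char 'c'): match length 3
  offset=5 (pos 2, char 'c'): match length 1
  offset=6 (pos 1, char 'e'): match length 0
  offset=7 (pos 0, char 'e'): match length 0
Longest match has length 3 at offset 4.
next_char = character at position 7 + 3 = 10 -> 'c'

Best match: offset=4, length=3 (matching 'cee' starting at position 3)
LZ77 triple: (4, 3, 'c')


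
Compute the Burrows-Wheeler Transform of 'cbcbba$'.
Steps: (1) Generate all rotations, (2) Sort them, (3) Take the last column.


Rotations (sorted):
  0: $cbcbba -> last char: a
  1: a$cbcbb -> last char: b
  2: ba$cbcb -> last char: b
  3: bba$cbc -> last char: c
  4: bcbba$c -> last char: c
  5: cbba$cb -> last char: b
  6: cbcbba$ -> last char: $


BWT = abbccb$


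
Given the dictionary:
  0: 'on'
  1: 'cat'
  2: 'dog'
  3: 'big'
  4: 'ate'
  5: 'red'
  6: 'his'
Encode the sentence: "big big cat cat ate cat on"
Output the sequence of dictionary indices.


Look up each word in the dictionary:
  'big' -> 3
  'big' -> 3
  'cat' -> 1
  'cat' -> 1
  'ate' -> 4
  'cat' -> 1
  'on' -> 0

Encoded: [3, 3, 1, 1, 4, 1, 0]


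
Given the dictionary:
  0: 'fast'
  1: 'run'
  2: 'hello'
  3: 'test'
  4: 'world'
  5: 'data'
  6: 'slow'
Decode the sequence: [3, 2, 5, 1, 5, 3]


Look up each index in the dictionary:
  3 -> 'test'
  2 -> 'hello'
  5 -> 'data'
  1 -> 'run'
  5 -> 'data'
  3 -> 'test'

Decoded: "test hello data run data test"


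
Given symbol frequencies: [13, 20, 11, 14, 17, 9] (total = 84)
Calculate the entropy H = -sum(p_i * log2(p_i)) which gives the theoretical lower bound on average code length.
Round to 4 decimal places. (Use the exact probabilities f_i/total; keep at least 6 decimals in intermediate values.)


Per-symbol terms -p_i * log2(p_i) with p_i = f_i/84:
  p = 13/84 = 0.154762: log2(p) = -2.691878, -p*log2(p) = 0.416600
  p = 20/84 = 0.238095: log2(p) = -2.070389, -p*log2(p) = 0.492950
  p = 11/84 = 0.130952: log2(p) = -2.932886, -p*log2(p) = 0.384068
  p = 14/84 = 0.166667: log2(p) = -2.584963, -p*log2(p) = 0.430827
  p = 17/84 = 0.202381: log2(p) = -2.304855, -p*log2(p) = 0.466459
  p = 9/84 = 0.107143: log2(p) = -3.222392, -p*log2(p) = 0.345256
H = 0.416600 + 0.492950 + 0.384068 + 0.430827 + 0.466459 + 0.345256 = 2.536160

H = 2.5362 bits/symbol


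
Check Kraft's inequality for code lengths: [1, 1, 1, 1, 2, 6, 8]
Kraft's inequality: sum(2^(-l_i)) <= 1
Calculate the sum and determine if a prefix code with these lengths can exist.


Sum = 2^(-1) + 2^(-1) + 2^(-1) + 2^(-1) + 2^(-2) + 2^(-6) + 2^(-8)
    = 0.5 + 0.5 + 0.5 + 0.5 + 0.25 + 0.015625 + 0.00390625
    = 581/256 = 2.26953125
Since 2.26953125 > 1, Kraft's inequality is NOT satisfied.
A prefix code with these lengths CANNOT exist.

Kraft sum = 2.26953125. Not satisfied.


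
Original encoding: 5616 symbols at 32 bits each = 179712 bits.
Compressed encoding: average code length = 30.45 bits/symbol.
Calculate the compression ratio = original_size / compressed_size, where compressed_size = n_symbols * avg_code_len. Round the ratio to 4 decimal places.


original_size = n_symbols * orig_bits = 5616 * 32 = 179712 bits
compressed_size = n_symbols * avg_code_len = 5616 * 30.45 = 171007.2 bits
ratio = original_size / compressed_size = 179712 / 171007.2 = 1.0509

Compression ratio = 1.0509


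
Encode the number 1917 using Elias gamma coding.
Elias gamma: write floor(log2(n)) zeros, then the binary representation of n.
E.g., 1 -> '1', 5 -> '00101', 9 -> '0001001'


num_bits = floor(log2(1917)) + 1 = 11
leading_zeros = num_bits - 1 = 10
binary(1917) = 11101111101

Elias gamma(1917) = '0000000000' + '11101111101' = 000000000011101111101 (21 bits)


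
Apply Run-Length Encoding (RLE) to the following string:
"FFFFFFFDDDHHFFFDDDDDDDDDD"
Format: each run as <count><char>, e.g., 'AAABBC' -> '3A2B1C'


Scanning runs left to right:
  i=0: run of 'F' x 7 -> '7F'
  i=7: run of 'D' x 3 -> '3D'
  i=10: run of 'H' x 2 -> '2H'
  i=12: run of 'F' x 3 -> '3F'
  i=15: run of 'D' x 10 -> '10D'

RLE = 7F3D2H3F10D


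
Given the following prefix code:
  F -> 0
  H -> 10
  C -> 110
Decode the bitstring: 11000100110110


Decoding step by step:
Bits 110 -> C
Bits 0 -> F
Bits 0 -> F
Bits 10 -> H
Bits 0 -> F
Bits 110 -> C
Bits 110 -> C


Decoded message: CFFHFCC


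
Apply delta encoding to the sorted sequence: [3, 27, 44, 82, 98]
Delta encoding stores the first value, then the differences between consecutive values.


First value: 3
Deltas:
  27 - 3 = 24
  44 - 27 = 17
  82 - 44 = 38
  98 - 82 = 16


Delta encoded: [3, 24, 17, 38, 16]


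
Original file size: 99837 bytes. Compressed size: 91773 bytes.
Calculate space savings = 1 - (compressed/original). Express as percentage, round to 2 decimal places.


ratio = compressed/original = 91773/99837 = 0.919228
savings = 1 - ratio = 1 - 0.919228 = 0.080772
as a percentage: 0.080772 * 100 = 8.08%

Space savings = 1 - 91773/99837 = 8.08%


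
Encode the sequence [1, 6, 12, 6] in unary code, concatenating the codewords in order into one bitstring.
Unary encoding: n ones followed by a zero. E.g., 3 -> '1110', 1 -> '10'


Encode each number as n ones followed by a terminating 0:
  1 -> 10 (2 bits)
  6 -> 1111110 (7 bits)
  12 -> 1111111111110 (13 bits)
  6 -> 1111110 (7 bits)
Total length = 2 + 7 + 13 + 7 = 29 bits.

Unary([1, 6, 12, 6]) = 10111111011111111111101111110 (29 bits)


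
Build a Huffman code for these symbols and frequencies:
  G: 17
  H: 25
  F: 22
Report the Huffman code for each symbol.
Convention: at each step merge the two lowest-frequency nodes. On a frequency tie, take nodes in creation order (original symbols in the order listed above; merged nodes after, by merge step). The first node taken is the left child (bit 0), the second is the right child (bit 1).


Huffman tree construction:
Step 1: Merge G(17) + F(22) = 39
Step 2: Merge H(25) + (G+F)(39) = 64
Read each symbol's code off the tree from the root (left child = 0, right child = 1).

Codes:
  G: 10 (length 2)
  H: 0 (length 1)
  F: 11 (length 2)
Average code length: 103/64 = 1.6094 bits/symbol


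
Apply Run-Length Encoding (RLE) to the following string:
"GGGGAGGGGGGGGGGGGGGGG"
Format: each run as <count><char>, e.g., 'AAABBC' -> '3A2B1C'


Scanning runs left to right:
  i=0: run of 'G' x 4 -> '4G'
  i=4: run of 'A' x 1 -> '1A'
  i=5: run of 'G' x 16 -> '16G'

RLE = 4G1A16G


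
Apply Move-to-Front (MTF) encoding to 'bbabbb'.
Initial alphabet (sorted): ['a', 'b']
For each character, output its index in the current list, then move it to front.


MTF encoding:
'b': index 1 in ['a', 'b'] -> ['b', 'a']
'b': index 0 in ['b', 'a'] -> ['b', 'a']
'a': index 1 in ['b', 'a'] -> ['a', 'b']
'b': index 1 in ['a', 'b'] -> ['b', 'a']
'b': index 0 in ['b', 'a'] -> ['b', 'a']
'b': index 0 in ['b', 'a'] -> ['b', 'a']


Output: [1, 0, 1, 1, 0, 0]


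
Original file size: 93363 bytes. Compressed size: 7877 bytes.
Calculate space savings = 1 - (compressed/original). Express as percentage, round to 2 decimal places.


ratio = compressed/original = 7877/93363 = 0.08437
savings = 1 - ratio = 1 - 0.08437 = 0.91563
as a percentage: 0.91563 * 100 = 91.56%

Space savings = 1 - 7877/93363 = 91.56%


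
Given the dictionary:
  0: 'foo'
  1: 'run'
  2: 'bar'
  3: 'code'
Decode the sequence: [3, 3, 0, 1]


Look up each index in the dictionary:
  3 -> 'code'
  3 -> 'code'
  0 -> 'foo'
  1 -> 'run'

Decoded: "code code foo run"


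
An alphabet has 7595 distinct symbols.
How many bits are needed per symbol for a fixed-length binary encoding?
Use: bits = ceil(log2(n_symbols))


log2(7595) = 12.8908
Bracket: 2^12 = 4096 < 7595 <= 2^13 = 8192
So ceil(log2(7595)) = 13

bits = ceil(log2(7595)) = ceil(12.8908) = 13 bits


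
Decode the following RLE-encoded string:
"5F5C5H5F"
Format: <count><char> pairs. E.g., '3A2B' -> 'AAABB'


Expanding each <count><char> pair:
  5F -> 'FFFFF'
  5C -> 'CCCCC'
  5H -> 'HHHHH'
  5F -> 'FFFFF'

Decoded = FFFFFCCCCCHHHHHFFFFF


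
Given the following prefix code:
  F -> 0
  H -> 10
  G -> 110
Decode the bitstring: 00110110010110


Decoding step by step:
Bits 0 -> F
Bits 0 -> F
Bits 110 -> G
Bits 110 -> G
Bits 0 -> F
Bits 10 -> H
Bits 110 -> G


Decoded message: FFGGFHG


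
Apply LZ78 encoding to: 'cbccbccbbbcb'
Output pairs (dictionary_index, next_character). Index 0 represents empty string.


LZ78 encoding steps:
Dictionary: {0: ''}
Step 1: w='' (idx 0), next='c' -> output (0, 'c'), add 'c' as idx 1
Step 2: w='' (idx 0), next='b' -> output (0, 'b'), add 'b' as idx 2
Step 3: w='c' (idx 1), next='c' -> output (1, 'c'), add 'cc' as idx 3
Step 4: w='b' (idx 2), next='c' -> output (2, 'c'), add 'bc' as idx 4
Step 5: w='c' (idx 1), next='b' -> output (1, 'b'), add 'cb' as idx 5
Step 6: w='b' (idx 2), next='b' -> output (2, 'b'), add 'bb' as idx 6
Step 7: w='cb' (idx 5), end of input -> output (5, '')


Encoded: [(0, 'c'), (0, 'b'), (1, 'c'), (2, 'c'), (1, 'b'), (2, 'b'), (5, '')]


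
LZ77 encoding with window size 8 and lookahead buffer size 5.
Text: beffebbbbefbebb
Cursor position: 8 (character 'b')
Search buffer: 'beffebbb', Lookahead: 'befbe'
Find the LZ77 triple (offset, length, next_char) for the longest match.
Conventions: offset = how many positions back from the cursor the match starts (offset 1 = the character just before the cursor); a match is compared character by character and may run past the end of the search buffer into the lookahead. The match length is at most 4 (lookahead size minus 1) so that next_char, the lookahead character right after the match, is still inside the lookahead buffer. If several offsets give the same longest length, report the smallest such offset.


Try each offset into the search buffer:
  offset=1 (pos 7, char 'b'): match length 1
  offset=2 (pos 6, char 'b'): match length 1
  offset=3 (pos 5, char 'b'): match length 1
  offset=4 (pos 4, char 'e'): match length 0
  offset=5 (pos 3, char 'f'): match length 0
  offset=6 (pos 2, char 'f'): match length 0
  offset=7 (pos 1, char 'e'): match length 0
  offset=8 (pos 0, char 'b'): match length 3
Longest match has length 3 at offset 8.
next_char = character at position 8 + 3 = 11 -> 'b'

Best match: offset=8, length=3 (matching 'bef' starting at position 0)
LZ77 triple: (8, 3, 'b')


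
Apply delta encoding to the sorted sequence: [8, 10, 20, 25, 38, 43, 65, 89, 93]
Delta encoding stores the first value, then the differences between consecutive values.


First value: 8
Deltas:
  10 - 8 = 2
  20 - 10 = 10
  25 - 20 = 5
  38 - 25 = 13
  43 - 38 = 5
  65 - 43 = 22
  89 - 65 = 24
  93 - 89 = 4


Delta encoded: [8, 2, 10, 5, 13, 5, 22, 24, 4]


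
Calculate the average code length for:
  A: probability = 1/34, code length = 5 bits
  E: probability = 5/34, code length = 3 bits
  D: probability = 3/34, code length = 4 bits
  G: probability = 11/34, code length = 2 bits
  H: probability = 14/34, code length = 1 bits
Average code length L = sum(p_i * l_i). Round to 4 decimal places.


Weighted contributions p_i * l_i:
  A: (1/34) * 5 = 5/34
  E: (5/34) * 3 = 15/34
  D: (3/34) * 4 = 12/34
  G: (11/34) * 2 = 22/34
  H: (14/34) * 1 = 14/34
Sum = (5 + 15 + 12 + 22 + 14)/34 = 68/34

L = 68/34 = 2.0000 bits/symbol


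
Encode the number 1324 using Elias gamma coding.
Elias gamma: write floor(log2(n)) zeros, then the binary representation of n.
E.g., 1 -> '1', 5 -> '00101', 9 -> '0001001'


num_bits = floor(log2(1324)) + 1 = 11
leading_zeros = num_bits - 1 = 10
binary(1324) = 10100101100

Elias gamma(1324) = '0000000000' + '10100101100' = 000000000010100101100 (21 bits)


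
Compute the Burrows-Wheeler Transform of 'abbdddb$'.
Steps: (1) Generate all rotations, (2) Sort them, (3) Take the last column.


Rotations (sorted):
  0: $abbdddb -> last char: b
  1: abbdddb$ -> last char: $
  2: b$abbddd -> last char: d
  3: bbdddb$a -> last char: a
  4: bdddb$ab -> last char: b
  5: db$abbdd -> last char: d
  6: ddb$abbd -> last char: d
  7: dddb$abb -> last char: b


BWT = b$dabddb


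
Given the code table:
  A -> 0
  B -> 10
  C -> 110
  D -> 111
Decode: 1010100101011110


Decoding:
10 -> B
10 -> B
10 -> B
0 -> A
10 -> B
10 -> B
111 -> D
10 -> B


Result: BBBABBDB


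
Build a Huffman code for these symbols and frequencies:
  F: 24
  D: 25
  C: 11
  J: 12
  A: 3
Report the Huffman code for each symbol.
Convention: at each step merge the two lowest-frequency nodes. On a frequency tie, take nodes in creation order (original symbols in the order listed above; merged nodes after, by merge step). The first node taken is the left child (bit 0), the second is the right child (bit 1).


Huffman tree construction:
Step 1: Merge A(3) + C(11) = 14
Step 2: Merge J(12) + (A+C)(14) = 26
Step 3: Merge F(24) + D(25) = 49
Step 4: Merge (J+(A+C))(26) + (F+D)(49) = 75
Read each symbol's code off the tree from the root (left child = 0, right child = 1).

Codes:
  F: 10 (length 2)
  D: 11 (length 2)
  C: 011 (length 3)
  J: 00 (length 2)
  A: 010 (length 3)
Average code length: 164/75 = 2.1867 bits/symbol


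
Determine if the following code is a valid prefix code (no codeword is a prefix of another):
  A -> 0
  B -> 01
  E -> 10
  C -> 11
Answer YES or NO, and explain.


Checking each pair (does one codeword prefix another?):
  A='0' vs B='01': prefix -- VIOLATION

NO -- this is NOT a valid prefix code. A (0) is a prefix of B (01).


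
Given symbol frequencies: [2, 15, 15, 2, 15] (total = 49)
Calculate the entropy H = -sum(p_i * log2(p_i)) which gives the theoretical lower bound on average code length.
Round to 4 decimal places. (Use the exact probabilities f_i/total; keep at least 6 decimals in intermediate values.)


Per-symbol terms -p_i * log2(p_i) with p_i = f_i/49:
  p = 2/49 = 0.040816: log2(p) = -4.614710, -p*log2(p) = 0.188356
  p = 15/49 = 0.306122: log2(p) = -1.707819, -p*log2(p) = 0.522802
  p = 15/49 = 0.306122: log2(p) = -1.707819, -p*log2(p) = 0.522802
  p = 2/49 = 0.040816: log2(p) = -4.614710, -p*log2(p) = 0.188356
  p = 15/49 = 0.306122: log2(p) = -1.707819, -p*log2(p) = 0.522802
H = 0.188356 + 0.522802 + 0.522802 + 0.188356 + 0.522802 = 1.945118

H = 1.9451 bits/symbol


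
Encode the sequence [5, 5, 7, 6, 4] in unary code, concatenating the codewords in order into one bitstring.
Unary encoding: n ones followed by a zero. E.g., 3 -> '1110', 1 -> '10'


Encode each number as n ones followed by a terminating 0:
  5 -> 111110 (6 bits)
  5 -> 111110 (6 bits)
  7 -> 11111110 (8 bits)
  6 -> 1111110 (7 bits)
  4 -> 11110 (5 bits)
Total length = 6 + 6 + 8 + 7 + 5 = 32 bits.

Unary([5, 5, 7, 6, 4]) = 11111011111011111110111111011110 (32 bits)


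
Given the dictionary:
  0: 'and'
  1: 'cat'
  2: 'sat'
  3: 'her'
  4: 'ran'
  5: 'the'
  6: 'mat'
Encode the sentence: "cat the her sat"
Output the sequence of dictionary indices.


Look up each word in the dictionary:
  'cat' -> 1
  'the' -> 5
  'her' -> 3
  'sat' -> 2

Encoded: [1, 5, 3, 2]


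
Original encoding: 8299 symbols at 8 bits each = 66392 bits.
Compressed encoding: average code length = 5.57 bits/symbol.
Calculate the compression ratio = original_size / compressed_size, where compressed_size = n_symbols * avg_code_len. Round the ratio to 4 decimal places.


original_size = n_symbols * orig_bits = 8299 * 8 = 66392 bits
compressed_size = n_symbols * avg_code_len = 8299 * 5.57 = 46225.43 bits
ratio = original_size / compressed_size = 66392 / 46225.43 = 1.4363

Compression ratio = 1.4363


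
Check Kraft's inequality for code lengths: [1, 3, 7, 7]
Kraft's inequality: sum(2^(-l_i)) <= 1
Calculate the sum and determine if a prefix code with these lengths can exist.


Sum = 2^(-1) + 2^(-3) + 2^(-7) + 2^(-7)
    = 0.5 + 0.125 + 0.0078125 + 0.0078125
    = 82/128 = 0.640625
Since 0.640625 <= 1, Kraft's inequality IS satisfied.
A prefix code with these lengths CAN exist.

Kraft sum = 0.640625. Satisfied.


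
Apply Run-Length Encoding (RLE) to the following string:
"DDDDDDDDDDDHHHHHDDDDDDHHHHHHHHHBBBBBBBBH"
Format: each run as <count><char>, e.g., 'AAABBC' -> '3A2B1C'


Scanning runs left to right:
  i=0: run of 'D' x 11 -> '11D'
  i=11: run of 'H' x 5 -> '5H'
  i=16: run of 'D' x 6 -> '6D'
  i=22: run of 'H' x 9 -> '9H'
  i=31: run of 'B' x 8 -> '8B'
  i=39: run of 'H' x 1 -> '1H'

RLE = 11D5H6D9H8B1H


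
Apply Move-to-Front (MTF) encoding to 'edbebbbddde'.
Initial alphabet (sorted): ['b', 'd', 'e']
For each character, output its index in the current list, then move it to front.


MTF encoding:
'e': index 2 in ['b', 'd', 'e'] -> ['e', 'b', 'd']
'd': index 2 in ['e', 'b', 'd'] -> ['d', 'e', 'b']
'b': index 2 in ['d', 'e', 'b'] -> ['b', 'd', 'e']
'e': index 2 in ['b', 'd', 'e'] -> ['e', 'b', 'd']
'b': index 1 in ['e', 'b', 'd'] -> ['b', 'e', 'd']
'b': index 0 in ['b', 'e', 'd'] -> ['b', 'e', 'd']
'b': index 0 in ['b', 'e', 'd'] -> ['b', 'e', 'd']
'd': index 2 in ['b', 'e', 'd'] -> ['d', 'b', 'e']
'd': index 0 in ['d', 'b', 'e'] -> ['d', 'b', 'e']
'd': index 0 in ['d', 'b', 'e'] -> ['d', 'b', 'e']
'e': index 2 in ['d', 'b', 'e'] -> ['e', 'd', 'b']


Output: [2, 2, 2, 2, 1, 0, 0, 2, 0, 0, 2]
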